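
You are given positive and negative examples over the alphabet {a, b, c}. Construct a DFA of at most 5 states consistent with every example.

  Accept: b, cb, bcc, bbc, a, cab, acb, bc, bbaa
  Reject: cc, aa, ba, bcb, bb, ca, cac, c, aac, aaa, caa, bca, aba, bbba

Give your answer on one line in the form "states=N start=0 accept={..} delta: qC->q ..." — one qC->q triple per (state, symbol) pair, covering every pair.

State merging on the prefix tree: take the shortest (then alphabetical) example prefix whose next move is undefined and point that move at state 0, else 1, else 2, ...; a target is out if some Accept/Reject pair would then sit in one state with the same input left (inseparable). If every existing state is out, open a new one.
a: 0a undefined. 0a->0: no, a/aa meet in 0. Open state 1: 0a->1.
b: 0b undefined. 0b->0: no, b/bb meet in 0. 0b->1: no, acb/bcb meet in 1 with "cb" left. Open state 2: 0b->2.
c: 0c undefined. 0c->0: no, a/ca meet in 1. 0c->1: no, a/c meet in 1. 0c->2: no, b/c meet in 2. Open state 3: 0c->3.
aa: 1a undefined. 1a->0: no, a/aaa meet in 1. 1a->1: no, a/aa meet in 1. 1a->2: no, b/aa meet in 2. 1a->3: ok.
ab: 1b undefined. 1b->0: no, a/aba meet in 1. 1b->1: ok.
ac: 1c undefined. 1c->0: ok.
ba: 2a undefined. 2a->0: ok.
bb: 2b undefined. 2b->0: no, bbc/aa meet in 3. 2b->1: no, bbc/ba meet in 0. 2b->2: no, b/bb meet in 2. 2b->3: no, bbc/cc meet in 3 with "c" left. Open state 4: 2b->4.
bc: 2c undefined. 2c->0: no, b/bcb meet in 2. 2c->1: no, bcc/ba meet in 0. 2c->2: ok.
ca: 3a undefined. 3a->0: no, a/caa meet in 1. 3a->1: no, a/ca meet in 1. 3a->2: no, b/ca meet in 2. 3a->3: ok.
cb: 3b undefined. 3b->0: no, cb/ba meet in 0. 3b->1: ok.
cc: 3c undefined. 3c->0: ok.
bba: 4a undefined. 4a->0: ok.
bbb: 4b undefined. 4b->0: no, cb/bbba meet in 1. 4b->1: ok.
bbc: 4c undefined. 4c->0: no, bbc/cc meet in 0. 4c->1: ok.
All examples now run through 5 states with every (state, symbol) defined. Accept strings end in {1,2}, Reject strings end in {0,3,4}; accept={1,2}.

states=5 start=0 accept={1,2} delta: 0a->1 0b->2 0c->3 1a->3 1b->1 1c->0 2a->0 2b->4 2c->2 3a->3 3b->1 3c->0 4a->0 4b->1 4c->1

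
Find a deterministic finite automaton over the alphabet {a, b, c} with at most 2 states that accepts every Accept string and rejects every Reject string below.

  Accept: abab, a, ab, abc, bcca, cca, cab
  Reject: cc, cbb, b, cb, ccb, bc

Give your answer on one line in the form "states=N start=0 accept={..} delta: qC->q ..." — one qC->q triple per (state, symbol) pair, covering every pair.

Grow the machine one transition at a time. Run the examples from 0; the earliest place one falls off (shortest prefix, ties alphabetical) gets sent to the lowest-numbered state that keeps every Accept/Reject pair distinguishable — a pair clashes when both reach the same state with identical unread suffix — and to a fresh state only if none does.
a: 0a undefined. 0a->0: no, ab/b meet in 0 with "b" left. Open state 1: 0a->1.
b: 0b undefined. 0b->0: ok.
c: 0c undefined. 0c->0: ok.
ab: 1b undefined. 1b->0: no, abab/cc meet in 0. 1b->1: ok.
aba: 1a undefined. 1a->0: no, abab/cc meet in 0. 1a->1: ok.
abc: 1c undefined. 1c->0: no, abc/cc meet in 0. 1c->1: ok.
All examples now run through 2 states with every (state, symbol) defined. Accept strings end in {1}, Reject strings end in {0}; accept={1}.

states=2 start=0 accept={1} delta: 0a->1 0b->0 0c->0 1a->1 1b->1 1c->1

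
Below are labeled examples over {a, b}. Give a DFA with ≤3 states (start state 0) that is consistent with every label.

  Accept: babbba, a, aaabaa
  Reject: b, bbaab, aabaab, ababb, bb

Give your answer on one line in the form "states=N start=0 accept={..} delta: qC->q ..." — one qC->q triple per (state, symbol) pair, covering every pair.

State merging on the prefix tree: take the shortest (then alphabetical) example prefix whose next move is undefined and point that move at state 0, else 1, else 2, ...; a target is out if some Accept/Reject pair would then sit in one state with the same input left (inseparable). If every existing state is out, open a new one.
a: 0a undefined. 0a->0: ok.
b: 0b undefined. 0b->0: no, babbba/b meet in 0. Open state 1: 0b->1.
ba: 1a undefined. 1a->0: ok.
bb: 1b undefined. 1b->0: no, babbba/ababb meet in 0. 1b->1: ok.
All examples now run through 2 states with every (state, symbol) defined. Accept strings end in {0}, Reject strings end in {1}; accept={0}.

states=2 start=0 accept={0} delta: 0a->0 0b->1 1a->0 1b->1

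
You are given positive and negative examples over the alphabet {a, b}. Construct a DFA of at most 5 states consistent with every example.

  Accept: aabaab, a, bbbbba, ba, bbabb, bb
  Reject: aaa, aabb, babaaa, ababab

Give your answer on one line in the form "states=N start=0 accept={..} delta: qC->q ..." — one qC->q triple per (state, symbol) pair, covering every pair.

Fold the examples into a partial DFA from state 0: repeatedly fix the first undefined (state, symbol) met by the shortest-then-alphabetical prefix, trying targets in increasing order and rejecting any under which an Accept and a Reject string meet in one state with the same remainder; add a state when all current targets are rejected. Accepting states are where Accept strings end.
a: 0a undefined. 0a->0: no, a/aaa meet in 0. Open state 1: 0a->1.
b: 0b undefined. 0b->0: ok.
aa: 1a undefined. 1a->0: no, aabaab/aabb meet in 0. 1a->1: no, a/aaa meet in 1. Open state 2: 1a->2.
ab: 1b undefined. 1b->0: no, bbabb/ababab meet in 0. 1b->1: ok.
aaa: 2a undefined. 2a->0: no, a/babaaa meet in 1. 2a->1: no, a/aaa meet in 1. 2a->2: ok.
aab: 2b undefined. 2b->0: no, aabaab/aabb meet in 0. 2b->1: no, aabaab/aabb meet in 1. 2b->2: no, aabaab/aaa meet in 2. Open state 3: 2b->3.
aaba: 3a undefined. 3a->0: no, bb/ababab meet in 0. 3a->1: no, a/ababab meet in 1. 3a->2: no, aabaab/ababab meet in 3. 3a->3: no, aabaab/aabb meet in 3 with "b" left. Open state 4: 3a->4.
aabb: 3b undefined. 3b->0: no, bb/aabb meet in 0. 3b->1: no, a/aabb meet in 1. 3b->2: ok.
aabaa: 4a undefined. 4a->0: ok.
ababab: 4b undefined. 4b->0: no, aabaab/ababab meet in 0. 4b->1: no, a/ababab meet in 1. 4b->2: ok.
All examples now run through 5 states with every (state, symbol) defined. Accept strings end in {0,1}, Reject strings end in {2}; accept={0,1}.

states=5 start=0 accept={0,1} delta: 0a->1 0b->0 1a->2 1b->1 2a->2 2b->3 3a->4 3b->2 4a->0 4b->2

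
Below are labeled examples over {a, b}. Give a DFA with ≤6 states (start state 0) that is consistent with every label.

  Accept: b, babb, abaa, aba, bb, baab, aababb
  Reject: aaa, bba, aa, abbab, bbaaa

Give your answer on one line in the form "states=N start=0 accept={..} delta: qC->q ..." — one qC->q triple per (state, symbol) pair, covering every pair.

Fold the examples into a partial DFA from state 0: repeatedly fix the first undefined (state, symbol) met by the shortest-then-alphabetical prefix, trying targets in increasing order and rejecting any under which an Accept and a Reject string meet in one state with the same remainder; add a state when all current targets are rejected. Accepting states are where Accept strings end.
a: 0a undefined. 0a->0: ok.
b: 0b undefined. 0b->0: no, b/aaa meet in 0. Open state 1: 0b->1.
ba: 1a undefined. 1a->0: no, abaa/aaa meet in 0. 1a->1: ok.
bb: 1b undefined. 1b->0: no, b/abbab meet in 1. 1b->1: no, b/bba meet in 1. Open state 2: 1b->2.
bba: 2a undefined. 2a->0: no, b/abbab meet in 1. 2a->1: no, b/bba meet in 1. 2a->2: no, babb/abbab meet in 2 with "b" left. Open state 3: 2a->3.
babb: 2b undefined. 2b->0: no, babb/aaa meet in 0. 2b->1: ok.
bbaa: 3a undefined. 3a->0: ok.
abbab: 3b undefined. 3b->0: ok.
All examples now run through 4 states with every (state, symbol) defined. Accept strings end in {1,2}, Reject strings end in {0,3}; accept={1,2}.

states=4 start=0 accept={1,2} delta: 0a->0 0b->1 1a->1 1b->2 2a->3 2b->1 3a->0 3b->0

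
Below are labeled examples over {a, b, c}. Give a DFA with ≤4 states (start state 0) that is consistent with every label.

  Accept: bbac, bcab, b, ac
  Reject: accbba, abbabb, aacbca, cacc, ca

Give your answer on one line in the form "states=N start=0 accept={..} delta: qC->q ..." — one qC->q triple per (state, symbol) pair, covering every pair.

states=2 start=0 accept={1} delta: 0a->0 0b->1 0c->1 1a->0 1b->0 1c->0

Grow the machine one transition at a time. Run the examples from 0; the earliest place one falls off (shortest prefix, ties alphabetical) gets sent to the lowest-numbered state that keeps every Accept/Reject pair distinguishable — a pair clashes when both reach the same state with identical unread suffix — and to a fresh state only if none does.
a: 0a undefined. 0a->0: ok.
b: 0b undefined. 0b->0: no, b/abbabb meet in 0. Open state 1: 0b->1.
c: 0c undefined. 0c->0: no, ac/cacc meet in 0. 0c->1: ok.
bb: 1b undefined. 1b->0: ok.
bc: 1c undefined. 1c->0: ok.
ca: 1a undefined. 1a->0: ok.
All examples now run through 2 states with every (state, symbol) defined. Accept strings end in {1}, Reject strings end in {0}; accept={1}.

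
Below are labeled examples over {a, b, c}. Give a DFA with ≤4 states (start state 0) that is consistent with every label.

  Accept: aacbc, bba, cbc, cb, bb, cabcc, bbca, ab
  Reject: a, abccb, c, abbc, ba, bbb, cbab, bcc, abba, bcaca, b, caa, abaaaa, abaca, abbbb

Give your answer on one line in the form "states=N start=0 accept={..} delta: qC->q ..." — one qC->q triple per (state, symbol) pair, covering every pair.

State merging on the prefix tree: take the shortest (then alphabetical) example prefix whose next move is undefined and point that move at state 0, else 1, else 2, ...; a target is out if some Accept/Reject pair would then sit in one state with the same input left (inseparable). If every existing state is out, open a new one.
a: 0a undefined. 0a->0: no, bba/abba meet in 0 with "bba" left. Open state 1: 0a->1.
b: 0b undefined. 0b->0: no, bba/a meet in 1. 0b->1: ok.
c: 0c undefined. 0c->0: no, cb/a meet in 1. 0c->1: ok.
aa: 1a undefined. 1a->0: no, cabcc/bcc meet in 1 with "cc" left. 1a->1: ok.
ab: 1b undefined. 1b->0: no, bba/a meet in 1. 1b->1: no, bba/a meet in 1. Open state 2: 1b->2.
bc: 1c undefined. 1c->0: ok.
aba: 2a undefined. 2a->0: ok.
abb: 2b undefined. 2b->0: no, aacbc/bbb meet in 0. 2b->1: no, aacbc/abbc meet in 0. 2b->2: no, aacbc/abba meet in 0. Open state 3: 2b->3.
abc: 2c undefined. 2c->0: no, cb/abccb meet in 2. 2c->1: no, cbc/a meet in 1. 2c->2: ok.
abba: 3a undefined. 3a->0: no, aacbc/abba meet in 0. 3a->1: ok.
abbb: 3b undefined. 3b->0: ok.
abbc: 3c undefined. 3c->0: no, aacbc/abbc meet in 0. 3c->1: ok.
All examples now run through 4 states with every (state, symbol) defined. Accept strings end in {0,2}, Reject strings end in {1,3}; accept={0,2}.

states=4 start=0 accept={0,2} delta: 0a->1 0b->1 0c->1 1a->1 1b->2 1c->0 2a->0 2b->3 2c->2 3a->1 3b->0 3c->1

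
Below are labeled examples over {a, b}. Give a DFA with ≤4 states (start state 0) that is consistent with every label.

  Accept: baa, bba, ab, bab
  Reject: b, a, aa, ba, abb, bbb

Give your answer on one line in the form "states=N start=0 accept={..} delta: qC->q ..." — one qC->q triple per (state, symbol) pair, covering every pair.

Grow the machine one transition at a time. Run the examples from 0; the earliest place one falls off (shortest prefix, ties alphabetical) gets sent to the lowest-numbered state that keeps every Accept/Reject pair distinguishable — a pair clashes when both reach the same state with identical unread suffix — and to a fresh state only if none does.
a: 0a undefined. 0a->0: no, ab/b meet in 0 with "b" left. Open state 1: 0a->1.
b: 0b undefined. 0b->0: no, baa/aa meet in 1 with "a" left. 0b->1: ok.
aa: 1a undefined. 1a->0: no, baa/b meet in 1. 1a->1: no, baa/b meet in 1. Open state 2: 1a->2.
ab: 1b undefined. 1b->0: no, bba/b meet in 1. 1b->1: no, bba/aa meet in 2. 1b->2: no, ab/aa meet in 2. Open state 3: 1b->3.
abb: 3b undefined. 3b->0: ok.
baa: 2a undefined. 2a->0: no, baa/abb meet in 0. 2a->1: no, baa/b meet in 1. 2a->2: no, baa/aa meet in 2. 2a->3: ok.
bab: 2b undefined. 2b->0: no, bab/abb meet in 0. 2b->1: no, bab/b meet in 1. 2b->2: no, bab/aa meet in 2. 2b->3: ok.
bba: 3a undefined. 3a->0: no, bba/abb meet in 0. 3a->1: no, bba/b meet in 1. 3a->2: no, bba/aa meet in 2. 3a->3: ok.
All examples now run through 4 states with every (state, symbol) defined. Accept strings end in {3}, Reject strings end in {0,1,2}; accept={3}.

states=4 start=0 accept={3} delta: 0a->1 0b->1 1a->2 1b->3 2a->3 2b->3 3a->3 3b->0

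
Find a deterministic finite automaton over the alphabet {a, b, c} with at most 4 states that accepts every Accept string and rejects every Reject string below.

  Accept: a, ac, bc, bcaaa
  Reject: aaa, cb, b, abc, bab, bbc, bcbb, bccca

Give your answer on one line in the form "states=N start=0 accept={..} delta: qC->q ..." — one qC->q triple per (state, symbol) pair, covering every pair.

states=3 start=0 accept={1} delta: 0a->1 0b->2 0c->0 1a->2 1b->0 1c->1 2a->0 2b->0 2c->1

Fold the examples into a partial DFA from state 0: repeatedly fix the first undefined (state, symbol) met by the shortest-then-alphabetical prefix, trying targets in increasing order and rejecting any under which an Accept and a Reject string meet in one state with the same remainder; add a state when all current targets are rejected. Accepting states are where Accept strings end.
a: 0a undefined. 0a->0: no, a/aaa meet in 0. Open state 1: 0a->1.
b: 0b undefined. 0b->0: no, bc/bbc meet in 0 with "c" left. 0b->1: no, a/b meet in 1. Open state 2: 0b->2.
c: 0c undefined. 0c->0: ok.
aa: 1a undefined. 1a->0: no, a/aaa meet in 1. 1a->1: no, a/aaa meet in 1. 1a->2: ok.
ab: 1b undefined. 1b->0: ok.
ac: 1c undefined. 1c->0: no, ac/abc meet in 0. 1c->1: ok.
ba: 2a undefined. 2a->0: ok.
bb: 2b undefined. 2b->0: ok.
bc: 2c undefined. 2c->0: no, a/bccca meet in 1. 2c->1: ok.
All examples now run through 3 states with every (state, symbol) defined. Accept strings end in {1}, Reject strings end in {0,2}; accept={1}.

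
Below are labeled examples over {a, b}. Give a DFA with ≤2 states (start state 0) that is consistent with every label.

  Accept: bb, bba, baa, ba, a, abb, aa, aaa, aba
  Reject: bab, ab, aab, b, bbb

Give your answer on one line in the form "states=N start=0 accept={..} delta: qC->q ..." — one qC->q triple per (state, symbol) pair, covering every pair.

Fold the examples into a partial DFA from state 0: repeatedly fix the first undefined (state, symbol) met by the shortest-then-alphabetical prefix, trying targets in increasing order and rejecting any under which an Accept and a Reject string meet in one state with the same remainder; add a state when all current targets are rejected. Accepting states are where Accept strings end.
a: 0a undefined. 0a->0: ok.
b: 0b undefined. 0b->0: no, bb/bab meet in 0. Open state 1: 0b->1.
ba: 1a undefined. 1a->0: ok.
bb: 1b undefined. 1b->0: ok.
All examples now run through 2 states with every (state, symbol) defined. Accept strings end in {0}, Reject strings end in {1}; accept={0}.

states=2 start=0 accept={0} delta: 0a->0 0b->1 1a->0 1b->0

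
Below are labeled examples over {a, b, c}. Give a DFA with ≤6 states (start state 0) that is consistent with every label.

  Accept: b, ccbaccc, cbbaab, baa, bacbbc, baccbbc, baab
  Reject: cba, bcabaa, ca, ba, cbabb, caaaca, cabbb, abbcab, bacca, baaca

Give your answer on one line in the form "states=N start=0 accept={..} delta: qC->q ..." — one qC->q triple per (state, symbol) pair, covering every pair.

states=4 start=0 accept={1,3} delta: 0a->0 0b->1 0c->0 1a->2 1b->2 1c->1 2a->3 2b->2 2c->1 3a->0 3b->1 3c->0

Grow the machine one transition at a time. Run the examples from 0; the earliest place one falls off (shortest prefix, ties alphabetical) gets sent to the lowest-numbered state that keeps every Accept/Reject pair distinguishable — a pair clashes when both reach the same state with identical unread suffix — and to a fresh state only if none does.
a: 0a undefined. 0a->0: ok.
b: 0b undefined. 0b->0: no, b/ba meet in 0. Open state 1: 0b->1.
c: 0c undefined. 0c->0: ok.
ba: 1a undefined. 1a->0: no, ccbaccc/cba meet in 0. 1a->1: no, b/cba meet in 1. Open state 2: 1a->2.
bc: 1c undefined. 1c->0: no, baa/bcabaa meet in 2 with "a" left. 1c->1: ok.
abb: 1b undefined. 1b->0: no, b/cabbb meet in 1. 1b->1: no, b/cabbb meet in 1. 1b->2: ok.
baa: 2a undefined. 2a->0: no, baa/ca meet in 0. 2a->1: no, cbbaab/cabbb meet in 2 with "b" left. 2a->2: no, cbbaab/cabbb meet in 2 with "b" left. Open state 3: 2a->3.
bac: 2c undefined. 2c->0: no, b/abbcab meet in 1. 2c->1: ok.
baab: 3b undefined. 3b->0: no, baab/ca meet in 0. 3b->1: ok.
baac: 3c undefined. 3c->0: ok.
bcab: 2b undefined. 2b->0: no, b/cbabb meet in 1. 2b->1: no, b/cabbb meet in 1. 2b->2: ok.
cbbaa: 3a undefined. 3a->0: ok.
All examples now run through 4 states with every (state, symbol) defined. Accept strings end in {1,3}, Reject strings end in {0,2}; accept={1,3}.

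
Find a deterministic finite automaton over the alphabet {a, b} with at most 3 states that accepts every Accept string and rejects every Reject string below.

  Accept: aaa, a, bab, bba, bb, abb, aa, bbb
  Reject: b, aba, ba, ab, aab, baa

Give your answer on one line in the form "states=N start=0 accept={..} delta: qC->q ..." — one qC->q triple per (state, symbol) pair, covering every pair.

State merging on the prefix tree: take the shortest (then alphabetical) example prefix whose next move is undefined and point that move at state 0, else 1, else 2, ...; a target is out if some Accept/Reject pair would then sit in one state with the same input left (inseparable). If every existing state is out, open a new one.
a: 0a undefined. 0a->0: ok.
b: 0b undefined. 0b->0: no, aaa/b meet in 0. Open state 1: 0b->1.
ba: 1a undefined. 1a->0: no, aaa/aba meet in 0. 1a->1: ok.
bb: 1b undefined. 1b->0: no, bbb/b meet in 1. 1b->1: no, bab/b meet in 1. Open state 2: 1b->2.
bba: 2a undefined. 2a->0: ok.
bbb: 2b undefined. 2b->0: ok.
All examples now run through 3 states with every (state, symbol) defined. Accept strings end in {0,2}, Reject strings end in {1}; accept={0,2}.

states=3 start=0 accept={0,2} delta: 0a->0 0b->1 1a->1 1b->2 2a->0 2b->0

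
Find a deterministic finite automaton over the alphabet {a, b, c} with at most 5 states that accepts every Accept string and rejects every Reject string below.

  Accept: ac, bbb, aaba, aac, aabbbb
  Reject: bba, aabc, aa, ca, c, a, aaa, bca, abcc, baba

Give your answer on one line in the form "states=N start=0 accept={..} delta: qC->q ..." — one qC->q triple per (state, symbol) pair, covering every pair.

states=4 start=0 accept={0} delta: 0a->1 0b->0 0c->1 1a->2 1b->1 1c->0 2a->1 2b->3 2c->0 3a->0 3b->0 3c->1

Fold the examples into a partial DFA from state 0: repeatedly fix the first undefined (state, symbol) met by the shortest-then-alphabetical prefix, trying targets in increasing order and rejecting any under which an Accept and a Reject string meet in one state with the same remainder; add a state when all current targets are rejected. Accepting states are where Accept strings end.
a: 0a undefined. 0a->0: no, ac/c meet in 0 with "c" left. Open state 1: 0a->1.
b: 0b undefined. 0b->0: ok.
c: 0c undefined. 0c->0: no, bbb/c meet in 0. 0c->1: ok.
aa: 1a undefined. 1a->0: no, bbb/aa meet in 0. 1a->1: no, aaba/baba meet in 1 with "ba" left. Open state 2: 1a->2.
ab: 1b undefined. 1b->0: no, ac/abcc meet in 1 with "c" left. 1b->1: ok.
ac: 1c undefined. 1c->0: ok.
aaa: 2a undefined. 2a->0: no, ac/aaa meet in 0. 2a->1: ok.
aab: 2b undefined. 2b->0: no, aaba/bba meet in 1. 2b->1: no, ac/aabc meet in 0. 2b->2: no, aaba/bba meet in 1. Open state 3: 2b->3.
aac: 2c undefined. 2c->0: ok.
aaba: 3a undefined. 3a->0: ok.
aabb: 3b undefined. 3b->0: ok.
aabc: 3c undefined. 3c->0: no, ac/aabc meet in 0. 3c->1: ok.
All examples now run through 4 states with every (state, symbol) defined. Accept strings end in {0}, Reject strings end in {1,2}; accept={0}.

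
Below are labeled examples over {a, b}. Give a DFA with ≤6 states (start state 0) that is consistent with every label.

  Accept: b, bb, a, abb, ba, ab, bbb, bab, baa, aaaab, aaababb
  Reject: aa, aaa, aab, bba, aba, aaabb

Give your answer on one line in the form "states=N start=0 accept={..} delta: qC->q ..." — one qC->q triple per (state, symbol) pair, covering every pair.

Fold the examples into a partial DFA from state 0: repeatedly fix the first undefined (state, symbol) met by the shortest-then-alphabetical prefix, trying targets in increasing order and rejecting any under which an Accept and a Reject string meet in one state with the same remainder; add a state when all current targets are rejected. Accepting states are where Accept strings end.
a: 0a undefined. 0a->0: no, b/aab meet in 0 with "b" left. Open state 1: 0a->1.
b: 0b undefined. 0b->0: no, a/bba meet in 1. 0b->1: no, ba/aa meet in 1 with "a" left. Open state 2: 0b->2.
aa: 1a undefined. 1a->0: no, b/aab meet in 2. 1a->1: no, a/aa meet in 1. 1a->2: no, b/aa meet in 2. Open state 3: 1a->3.
ab: 1b undefined. 1b->0: no, a/aba meet in 1. 1b->1: ok.
ba: 2a undefined. 2a->0: ok.
bb: 2b undefined. 2b->0: no, a/bba meet in 1. 2b->1: ok.
aaa: 3a undefined. 3a->0: no, bb/aaabb meet in 1. 3a->1: no, bb/aaa meet in 1. 3a->2: no, b/aaa meet in 2. 3a->3: no, aaaab/aab meet in 3 with "b" left. Open state 4: 3a->4.
aab: 3b undefined. 3b->0: no, ba/aab meet in 0. 3b->1: no, bb/aab meet in 1. 3b->2: no, b/aab meet in 2. 3b->3: ok.
aaaa: 4a undefined. 4a->0: ok.
aaab: 4b undefined. 4b->0: no, b/aaabb meet in 2. 4b->1: no, bb/aaabb meet in 1. 4b->2: no, bb/aaabb meet in 1. 4b->3: no, aaababb/aa meet in 3. 4b->4: ok.
All examples now run through 5 states with every (state, symbol) defined. Accept strings end in {0,1,2}, Reject strings end in {3,4}; accept={0,1,2}.

states=5 start=0 accept={0,1,2} delta: 0a->1 0b->2 1a->3 1b->1 2a->0 2b->1 3a->4 3b->3 4a->0 4b->4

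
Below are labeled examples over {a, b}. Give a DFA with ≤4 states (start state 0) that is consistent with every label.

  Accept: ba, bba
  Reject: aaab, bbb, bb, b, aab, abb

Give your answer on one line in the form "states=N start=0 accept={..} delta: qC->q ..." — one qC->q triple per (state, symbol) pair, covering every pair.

State merging on the prefix tree: take the shortest (then alphabetical) example prefix whose next move is undefined and point that move at state 0, else 1, else 2, ...; a target is out if some Accept/Reject pair would then sit in one state with the same input left (inseparable). If every existing state is out, open a new one.
a: 0a undefined. 0a->0: ok.
b: 0b undefined. 0b->0: no, ba/aaab meet in 0. Open state 1: 0b->1.
ba: 1a undefined. 1a->0: ok.
bb: 1b undefined. 1b->0: no, ba/bb meet in 0. 1b->1: ok.
All examples now run through 2 states with every (state, symbol) defined. Accept strings end in {0}, Reject strings end in {1}; accept={0}.

states=2 start=0 accept={0} delta: 0a->0 0b->1 1a->0 1b->1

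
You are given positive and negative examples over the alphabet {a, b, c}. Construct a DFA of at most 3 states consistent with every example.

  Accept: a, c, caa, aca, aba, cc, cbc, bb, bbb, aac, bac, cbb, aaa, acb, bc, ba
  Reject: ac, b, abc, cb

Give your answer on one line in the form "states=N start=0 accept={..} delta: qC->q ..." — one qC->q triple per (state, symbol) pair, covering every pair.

states=3 start=0 accept={0,1} delta: 0a->1 0b->2 0c->0 1a->0 1b->1 1c->2 2a->0 2b->1 2c->0

Fold the examples into a partial DFA from state 0: repeatedly fix the first undefined (state, symbol) met by the shortest-then-alphabetical prefix, trying targets in increasing order and rejecting any under which an Accept and a Reject string meet in one state with the same remainder; add a state when all current targets are rejected. Accepting states are where Accept strings end.
a: 0a undefined. 0a->0: no, c/ac meet in 0 with "c" left. Open state 1: 0a->1.
b: 0b undefined. 0b->0: no, bb/b meet in 0. 0b->1: no, a/b meet in 1. Open state 2: 0b->2.
c: 0c undefined. 0c->0: ok.
aa: 1a undefined. 1a->0: ok.
ab: 1b undefined. 1b->0: no, c/abc meet in 0. 1b->1: ok.
ac: 1c undefined. 1c->0: no, c/ac meet in 0. 1c->1: no, a/ac meet in 1. 1c->2: ok.
ba: 2a undefined. 2a->0: ok.
bb: 2b undefined. 2b->0: no, bbb/ac meet in 2. 2b->1: ok.
bc: 2c undefined. 2c->0: ok.
All examples now run through 3 states with every (state, symbol) defined. Accept strings end in {0,1}, Reject strings end in {2}; accept={0,1}.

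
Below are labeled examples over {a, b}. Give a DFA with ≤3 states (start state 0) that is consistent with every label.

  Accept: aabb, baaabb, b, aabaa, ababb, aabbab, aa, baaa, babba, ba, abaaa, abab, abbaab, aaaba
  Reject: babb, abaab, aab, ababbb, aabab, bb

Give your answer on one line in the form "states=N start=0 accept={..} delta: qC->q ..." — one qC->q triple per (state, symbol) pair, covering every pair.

Grow the machine one transition at a time. Run the examples from 0; the earliest place one falls off (shortest prefix, ties alphabetical) gets sent to the lowest-numbered state that keeps every Accept/Reject pair distinguishable — a pair clashes when both reach the same state with identical unread suffix — and to a fresh state only if none does.
a: 0a undefined. 0a->0: no, aabb/bb meet in 0 with "bb" left. Open state 1: 0a->1.
b: 0b undefined. 0b->0: no, b/bb meet in 0. 0b->1: no, aabb/babb meet in 1 with "abb" left. Open state 2: 0b->2.
aa: 1a undefined. 1a->0: no, aabb/bb meet in 2 with "b" left. 1a->1: no, abab/aabab meet in 1 with "bab" left. 1a->2: ok.
ab: 1b undefined. 1b->0: ok.
ba: 2a undefined. 2a->0: ok.
bb: 2b undefined. 2b->0: no, ba/babb meet in 0. 2b->1: ok.
All examples now run through 3 states with every (state, symbol) defined. Accept strings end in {0,2}, Reject strings end in {1}; accept={0,2}.

states=3 start=0 accept={0,2} delta: 0a->1 0b->2 1a->2 1b->0 2a->0 2b->1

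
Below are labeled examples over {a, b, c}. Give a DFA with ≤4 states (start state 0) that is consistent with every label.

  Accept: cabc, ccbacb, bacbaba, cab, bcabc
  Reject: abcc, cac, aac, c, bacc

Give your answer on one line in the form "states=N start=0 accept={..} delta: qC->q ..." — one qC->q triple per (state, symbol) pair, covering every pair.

State merging on the prefix tree: take the shortest (then alphabetical) example prefix whose next move is undefined and point that move at state 0, else 1, else 2, ...; a target is out if some Accept/Reject pair would then sit in one state with the same input left (inseparable). If every existing state is out, open a new one.
a: 0a undefined. 0a->0: ok.
b: 0b undefined. 0b->0: ok.
c: 0c undefined. 0c->0: no, cabc/abcc meet in 0. Open state 1: 0c->1.
ca: 1a undefined. 1a->0: no, cabc/cac meet in 1. 1a->1: ok.
cc: 1c undefined. 1c->0: ok.
cab: 1b undefined. 1b->0: no, cabc/aac meet in 1. 1b->1: no, cabc/abcc meet in 0. Open state 2: 1b->2.
cabc: 2c undefined. 2c->0: no, cabc/abcc meet in 0. 2c->1: no, cabc/aac meet in 1. 2c->2: ok.
bacba: 2a undefined. 2a->0: no, bacbaba/abcc meet in 0. 2a->1: no, bacbaba/aac meet in 1. 2a->2: ok.
bacbab: 2b undefined. 2b->0: no, bacbaba/abcc meet in 0. 2b->1: no, bacbaba/aac meet in 1. 2b->2: ok.
All examples now run through 3 states with every (state, symbol) defined. Accept strings end in {2}, Reject strings end in {0,1}; accept={2}.

states=3 start=0 accept={2} delta: 0a->0 0b->0 0c->1 1a->1 1b->2 1c->0 2a->2 2b->2 2c->2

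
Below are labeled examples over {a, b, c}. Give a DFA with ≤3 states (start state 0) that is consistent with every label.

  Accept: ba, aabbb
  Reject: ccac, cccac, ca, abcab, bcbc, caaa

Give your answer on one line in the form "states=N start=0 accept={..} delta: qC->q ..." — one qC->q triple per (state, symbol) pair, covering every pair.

states=2 start=0 accept={0} delta: 0a->0 0b->0 0c->1 1a->1 1b->1 1c->1

Fold the examples into a partial DFA from state 0: repeatedly fix the first undefined (state, symbol) met by the shortest-then-alphabetical prefix, trying targets in increasing order and rejecting any under which an Accept and a Reject string meet in one state with the same remainder; add a state when all current targets are rejected. Accepting states are where Accept strings end.
a: 0a undefined. 0a->0: ok.
b: 0b undefined. 0b->0: ok.
c: 0c undefined. 0c->0: no, ba/ccac meet in 0. Open state 1: 0c->1.
ca: 1a undefined. 1a->0: no, ba/ca meet in 0. 1a->1: ok.
cc: 1c undefined. 1c->0: no, ba/cccac meet in 0. 1c->1: ok.
bcb: 1b undefined. 1b->0: no, ba/abcab meet in 0. 1b->1: ok.
All examples now run through 2 states with every (state, symbol) defined. Accept strings end in {0}, Reject strings end in {1}; accept={0}.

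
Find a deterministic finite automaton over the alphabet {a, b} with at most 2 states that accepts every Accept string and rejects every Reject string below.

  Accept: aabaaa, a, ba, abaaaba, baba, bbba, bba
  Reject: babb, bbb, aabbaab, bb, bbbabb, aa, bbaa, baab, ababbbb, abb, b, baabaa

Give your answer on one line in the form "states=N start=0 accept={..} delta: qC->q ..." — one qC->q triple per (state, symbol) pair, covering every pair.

State merging on the prefix tree: take the shortest (then alphabetical) example prefix whose next move is undefined and point that move at state 0, else 1, else 2, ...; a target is out if some Accept/Reject pair would then sit in one state with the same input left (inseparable). If every existing state is out, open a new one.
a: 0a undefined. 0a->0: no, a/aa meet in 0. Open state 1: 0a->1.
b: 0b undefined. 0b->0: ok.
aa: 1a undefined. 1a->0: ok.
ab: 1b undefined. 1b->0: ok.
All examples now run through 2 states with every (state, symbol) defined. Accept strings end in {1}, Reject strings end in {0}; accept={1}.

states=2 start=0 accept={1} delta: 0a->1 0b->0 1a->0 1b->0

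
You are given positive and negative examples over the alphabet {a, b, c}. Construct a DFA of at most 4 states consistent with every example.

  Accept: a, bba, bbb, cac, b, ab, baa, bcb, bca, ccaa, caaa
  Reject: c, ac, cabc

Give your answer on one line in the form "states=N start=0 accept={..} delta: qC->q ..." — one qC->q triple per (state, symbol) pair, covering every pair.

Grow the machine one transition at a time. Run the examples from 0; the earliest place one falls off (shortest prefix, ties alphabetical) gets sent to the lowest-numbered state that keeps every Accept/Reject pair distinguishable — a pair clashes when both reach the same state with identical unread suffix — and to a fresh state only if none does.
a: 0a undefined. 0a->0: ok.
b: 0b undefined. 0b->0: ok.
c: 0c undefined. 0c->0: no, a/c meet in 0. Open state 1: 0c->1.
ca: 1a undefined. 1a->0: no, cac/c meet in 1. 1a->1: no, bca/c meet in 1. Open state 2: 1a->2.
cc: 1c undefined. 1c->0: ok.
bcb: 1b undefined. 1b->0: ok.
caa: 2a undefined. 2a->0: ok.
cab: 2b undefined. 2b->0: ok.
cac: 2c undefined. 2c->0: ok.
All examples now run through 3 states with every (state, symbol) defined. Accept strings end in {0,2}, Reject strings end in {1}; accept={0,2}.

states=3 start=0 accept={0,2} delta: 0a->0 0b->0 0c->1 1a->2 1b->0 1c->0 2a->0 2b->0 2c->0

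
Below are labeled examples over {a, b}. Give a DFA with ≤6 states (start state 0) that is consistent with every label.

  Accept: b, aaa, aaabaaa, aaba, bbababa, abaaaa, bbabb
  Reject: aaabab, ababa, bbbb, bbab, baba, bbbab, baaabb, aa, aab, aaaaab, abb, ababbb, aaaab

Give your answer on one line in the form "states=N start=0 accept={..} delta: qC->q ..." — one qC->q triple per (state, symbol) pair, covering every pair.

Fold the examples into a partial DFA from state 0: repeatedly fix the first undefined (state, symbol) met by the shortest-then-alphabetical prefix, trying targets in increasing order and rejecting any under which an Accept and a Reject string meet in one state with the same remainder; add a state when all current targets are rejected. Accepting states are where Accept strings end.
a: 0a undefined. 0a->0: no, b/aab meet in 0 with "b" left. Open state 1: 0a->1.
b: 0b undefined. 0b->0: no, b/bbbb meet in 0. 0b->1: no, aaba/baba meet in 1 with "aba" left. Open state 2: 0b->2.
aa: 1a undefined. 1a->0: no, b/aab meet in 2. 1a->1: no, aaa/aa meet in 1. 1a->2: no, b/aa meet in 2. Open state 3: 1a->3.
ab: 1b undefined. 1b->0: no, b/abb meet in 2. 1b->1: no, aaba/ababa meet in 3 with "ba" left. 1b->2: ok.
ba: 2a undefined. 2a->0: ok.
bb: 2b undefined. 2b->0: no, b/bbab meet in 2. 2b->1: no, b/bbbab meet in 2. 2b->2: no, b/bbbb meet in 2. 2b->3: ok.
aaa: 3a undefined. 3a->0: no, b/aaabab meet in 2. 3a->1: no, b/aaabab meet in 2. 3a->2: no, b/aaaaab meet in 2. 3a->3: no, aaa/aa meet in 3. Open state 4: 3a->4.
aab: 3b undefined. 3b->0: no, b/bbbb meet in 2. 3b->1: no, b/bbbb meet in 2. 3b->2: no, b/bbbab meet in 2. 3b->3: ok.
aaaa: 4a undefined. 4a->0: no, b/aaaaab meet in 2. 4a->1: no, b/aaaab meet in 2. 4a->2: no, b/aaaaab meet in 2. 4a->3: ok.
aaab: 4b undefined. 4b->0: no, b/aaabab meet in 2. 4b->1: no, aaabaaa/aaabab meet in 3. 4b->2: no, b/aaabab meet in 2. 4b->3: no, bbabb/aaabab meet in 3. 4b->4: no, aaa/bbab meet in 4. Open state 5: 4b->5.
aaaba: 5a undefined. 5a->0: no, b/aaabab meet in 2. 5a->1: no, b/aaabab meet in 2. 5a->2: ok.
bbabb: 5b undefined. 5b->0: no, bbabb/ababa meet in 0. 5b->1: ok.
All examples now run through 6 states with every (state, symbol) defined. Accept strings end in {1,2,4}, Reject strings end in {0,3,5}; accept={1,2,4}.

states=6 start=0 accept={1,2,4} delta: 0a->1 0b->2 1a->3 1b->2 2a->0 2b->3 3a->4 3b->3 4a->3 4b->5 5a->2 5b->1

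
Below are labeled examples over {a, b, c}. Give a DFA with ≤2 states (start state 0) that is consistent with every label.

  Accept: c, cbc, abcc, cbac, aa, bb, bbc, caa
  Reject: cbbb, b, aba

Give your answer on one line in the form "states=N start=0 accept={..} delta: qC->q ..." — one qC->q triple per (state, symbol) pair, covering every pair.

Grow the machine one transition at a time. Run the examples from 0; the earliest place one falls off (shortest prefix, ties alphabetical) gets sent to the lowest-numbered state that keeps every Accept/Reject pair distinguishable — a pair clashes when both reach the same state with identical unread suffix — and to a fresh state only if none does.
a: 0a undefined. 0a->0: ok.
b: 0b undefined. 0b->0: no, aa/b meet in 0. Open state 1: 0b->1.
c: 0c undefined. 0c->0: ok.
bb: 1b undefined. 1b->0: ok.
aba: 1a undefined. 1a->0: no, c/aba meet in 0. 1a->1: ok.
abc: 1c undefined. 1c->0: ok.
All examples now run through 2 states with every (state, symbol) defined. Accept strings end in {0}, Reject strings end in {1}; accept={0}.

states=2 start=0 accept={0} delta: 0a->0 0b->1 0c->0 1a->1 1b->0 1c->0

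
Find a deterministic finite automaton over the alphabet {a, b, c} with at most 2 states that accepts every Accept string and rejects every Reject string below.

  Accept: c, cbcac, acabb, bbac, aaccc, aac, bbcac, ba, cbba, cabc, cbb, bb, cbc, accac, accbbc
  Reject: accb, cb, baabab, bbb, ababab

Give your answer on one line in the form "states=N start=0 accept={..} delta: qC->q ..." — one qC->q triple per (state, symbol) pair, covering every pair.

states=2 start=0 accept={0} delta: 0a->0 0b->1 0c->0 1a->0 1b->0 1c->0

Fold the examples into a partial DFA from state 0: repeatedly fix the first undefined (state, symbol) met by the shortest-then-alphabetical prefix, trying targets in increasing order and rejecting any under which an Accept and a Reject string meet in one state with the same remainder; add a state when all current targets are rejected. Accepting states are where Accept strings end.
a: 0a undefined. 0a->0: ok.
b: 0b undefined. 0b->0: no, ba/baabab meet in 0. Open state 1: 0b->1.
c: 0c undefined. 0c->0: ok.
ba: 1a undefined. 1a->0: ok.
bb: 1b undefined. 1b->0: ok.
cbc: 1c undefined. 1c->0: ok.
All examples now run through 2 states with every (state, symbol) defined. Accept strings end in {0}, Reject strings end in {1}; accept={0}.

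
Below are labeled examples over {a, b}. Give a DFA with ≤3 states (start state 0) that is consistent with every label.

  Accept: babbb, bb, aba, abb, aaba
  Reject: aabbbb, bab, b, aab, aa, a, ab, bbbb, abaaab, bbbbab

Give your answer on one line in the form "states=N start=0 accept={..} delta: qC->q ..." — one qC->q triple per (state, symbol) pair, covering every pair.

states=3 start=0 accept={2} delta: 0a->0 0b->1 1a->2 1b->2 2a->0 2b->0

State merging on the prefix tree: take the shortest (then alphabetical) example prefix whose next move is undefined and point that move at state 0, else 1, else 2, ...; a target is out if some Accept/Reject pair would then sit in one state with the same input left (inseparable). If every existing state is out, open a new one.
a: 0a undefined. 0a->0: ok.
b: 0b undefined. 0b->0: no, babbb/aabbbb meet in 0. Open state 1: 0b->1.
ba: 1a undefined. 1a->0: no, aba/aa meet in 0. 1a->1: no, babbb/aabbbb meet in 1 with "bbb" left. Open state 2: 1a->2.
bb: 1b undefined. 1b->0: no, bb/aabbbb meet in 0. 1b->1: no, bb/aabbbb meet in 1. 1b->2: ok.
bab: 2b undefined. 2b->0: ok.
abaa: 2a undefined. 2a->0: ok.
All examples now run through 3 states with every (state, symbol) defined. Accept strings end in {2}, Reject strings end in {0,1}; accept={2}.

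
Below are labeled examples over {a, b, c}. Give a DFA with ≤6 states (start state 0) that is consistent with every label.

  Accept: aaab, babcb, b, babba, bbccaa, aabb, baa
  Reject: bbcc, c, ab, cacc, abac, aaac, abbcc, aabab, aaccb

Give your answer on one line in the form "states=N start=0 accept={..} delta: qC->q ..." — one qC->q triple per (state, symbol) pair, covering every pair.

Grow the machine one transition at a time. Run the examples from 0; the earliest place one falls off (shortest prefix, ties alphabetical) gets sent to the lowest-numbered state that keeps every Accept/Reject pair distinguishable — a pair clashes when both reach the same state with identical unread suffix — and to a fresh state only if none does.
a: 0a undefined. 0a->0: no, aaab/ab meet in 0 with "b" left. Open state 1: 0a->1.
b: 0b undefined. 0b->0: ok.
c: 0c undefined. 0c->0: no, b/bbcc meet in 0. 0c->1: ok.
aa: 1a undefined. 1a->0: no, aaab/ab meet in 1 with "b" left. 1a->1: no, aaab/ab meet in 1 with "b" left. Open state 2: 1a->2.
ab: 1b undefined. 1b->0: no, babcb/ab meet in 0. 1b->1: ok.
aaa: 2a undefined. 2a->0: ok.
aab: 2b undefined. 2b->0: ok.
aac: 2c undefined. 2c->0: no, aaab/abac meet in 0. 2c->1: no, babcb/aaccb meet in 1 with "cb" left. 2c->2: no, aaab/aaccb meet in 0. Open state 3: 2c->3.
aacc: 3c undefined. 3c->0: no, aaab/cacc meet in 0. 3c->1: ok.
abbc: 1c undefined. 1c->0: no, aaab/bbcc meet in 0. 1c->1: no, babcb/bbcc meet in 1. 1c->2: no, babba/bbcc meet in 2. 1c->3: ok.
babcb: 3b undefined. 3b->0: ok.
bbcca: 3a undefined. 3a->0: no, bbccaa/c meet in 1. 3a->1: ok.
All examples now run through 4 states with every (state, symbol) defined. Accept strings end in {0,2}, Reject strings end in {1,3}; accept={0,2}.

states=4 start=0 accept={0,2} delta: 0a->1 0b->0 0c->1 1a->2 1b->1 1c->3 2a->0 2b->0 2c->3 3a->1 3b->0 3c->1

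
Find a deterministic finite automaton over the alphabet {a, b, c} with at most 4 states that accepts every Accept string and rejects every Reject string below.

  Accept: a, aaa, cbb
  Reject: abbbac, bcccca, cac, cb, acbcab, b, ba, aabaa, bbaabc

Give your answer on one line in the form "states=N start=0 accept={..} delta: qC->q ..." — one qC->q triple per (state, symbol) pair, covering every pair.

Fold the examples into a partial DFA from state 0: repeatedly fix the first undefined (state, symbol) met by the shortest-then-alphabetical prefix, trying targets in increasing order and rejecting any under which an Accept and a Reject string meet in one state with the same remainder; add a state when all current targets are rejected. Accepting states are where Accept strings end.
a: 0a undefined. 0a->0: ok.
b: 0b undefined. 0b->0: no, a/b meet in 0. Open state 1: 0b->1.
c: 0c undefined. 0c->0: no, a/cac meet in 0. 0c->1: ok.
ba: 1a undefined. 1a->0: no, a/ba meet in 0. 1a->1: ok.
bb: 1b undefined. 1b->0: no, a/cb meet in 0. 1b->1: no, cbb/cb meet in 1. Open state 2: 1b->2.
bc: 1c undefined. 1c->0: no, a/cac meet in 0. 1c->1: ok.
bba: 2a undefined. 2a->0: ok.
cbb: 2b undefined. 2b->0: ok.
acbc: 2c undefined. 2c->0: ok.
All examples now run through 3 states with every (state, symbol) defined. Accept strings end in {0}, Reject strings end in {1,2}; accept={0}.

states=3 start=0 accept={0} delta: 0a->0 0b->1 0c->1 1a->1 1b->2 1c->1 2a->0 2b->0 2c->0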